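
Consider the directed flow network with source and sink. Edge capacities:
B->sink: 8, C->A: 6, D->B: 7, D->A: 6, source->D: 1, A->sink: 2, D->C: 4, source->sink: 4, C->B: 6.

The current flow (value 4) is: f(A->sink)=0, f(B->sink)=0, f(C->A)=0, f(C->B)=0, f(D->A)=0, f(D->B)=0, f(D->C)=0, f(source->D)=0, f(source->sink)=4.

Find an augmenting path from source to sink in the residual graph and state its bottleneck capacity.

Residual along source->D->B->sink: source->D: 1, D->B: 7, B->sink: 8.
Bottleneck = min = 1.

source->D->B->sink, bottleneck 1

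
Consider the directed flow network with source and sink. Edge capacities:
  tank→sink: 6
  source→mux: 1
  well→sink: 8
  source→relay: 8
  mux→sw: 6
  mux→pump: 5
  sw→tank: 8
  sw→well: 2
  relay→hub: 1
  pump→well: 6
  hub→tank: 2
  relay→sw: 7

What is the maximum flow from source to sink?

Augment source→relay→hub→tank→sink: bottleneck 1. Total 1.
Augment source→relay→sw→tank→sink: bottleneck 5. Total 6.
Augment source→relay→sw→well→sink: bottleneck 2. Total 8.
Augment source→mux→pump→well→sink: bottleneck 1. Total 9.
No augmenting path remains in the residual graph.

9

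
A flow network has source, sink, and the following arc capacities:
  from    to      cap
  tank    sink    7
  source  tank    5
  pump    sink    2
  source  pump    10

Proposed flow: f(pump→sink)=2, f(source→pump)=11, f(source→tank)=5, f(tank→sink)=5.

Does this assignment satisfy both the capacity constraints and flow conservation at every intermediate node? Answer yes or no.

Capacity violated on source→pump: flow 11 > capacity 10.

No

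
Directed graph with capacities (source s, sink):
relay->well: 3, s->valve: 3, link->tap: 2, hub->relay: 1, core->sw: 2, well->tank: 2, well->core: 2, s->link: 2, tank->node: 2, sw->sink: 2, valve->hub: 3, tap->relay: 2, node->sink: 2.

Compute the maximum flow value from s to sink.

3

Augment s->valve->hub->relay->well->tank->node->sink: bottleneck 1. Total 1.
Augment s->link->tap->relay->well->tank->node->sink: bottleneck 1. Total 2.
Augment s->link->tap->relay->well->core->sw->sink: bottleneck 1. Total 3.
No augmenting path remains in the residual graph.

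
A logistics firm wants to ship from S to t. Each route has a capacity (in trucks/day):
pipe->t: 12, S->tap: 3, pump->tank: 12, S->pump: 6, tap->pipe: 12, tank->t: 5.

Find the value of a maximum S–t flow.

Augment S->tap->pipe->t: bottleneck 3. Total 3.
Augment S->pump->tank->t: bottleneck 5. Total 8.
No augmenting path remains in the residual graph.

8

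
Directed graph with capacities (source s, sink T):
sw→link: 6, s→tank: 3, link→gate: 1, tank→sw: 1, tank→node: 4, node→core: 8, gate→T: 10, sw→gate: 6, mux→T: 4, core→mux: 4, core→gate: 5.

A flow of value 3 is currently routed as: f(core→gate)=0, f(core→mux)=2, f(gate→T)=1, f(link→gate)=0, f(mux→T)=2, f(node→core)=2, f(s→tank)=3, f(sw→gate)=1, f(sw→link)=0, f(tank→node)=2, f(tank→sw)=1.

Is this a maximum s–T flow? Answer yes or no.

Residual reachable from s: {s}; T is not reachable.
Saturated cut: s→tank with total capacity 3 = current flow value. Flow is maximum.

Yes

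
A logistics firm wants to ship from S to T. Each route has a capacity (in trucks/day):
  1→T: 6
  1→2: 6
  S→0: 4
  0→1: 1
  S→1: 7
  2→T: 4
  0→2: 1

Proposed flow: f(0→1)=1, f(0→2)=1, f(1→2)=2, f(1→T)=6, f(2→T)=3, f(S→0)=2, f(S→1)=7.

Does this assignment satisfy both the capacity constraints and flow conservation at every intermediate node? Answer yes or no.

Yes

Every edge has 0 ≤ f(e) ≤ cap(e).
At each intermediate node, inflow equals outflow.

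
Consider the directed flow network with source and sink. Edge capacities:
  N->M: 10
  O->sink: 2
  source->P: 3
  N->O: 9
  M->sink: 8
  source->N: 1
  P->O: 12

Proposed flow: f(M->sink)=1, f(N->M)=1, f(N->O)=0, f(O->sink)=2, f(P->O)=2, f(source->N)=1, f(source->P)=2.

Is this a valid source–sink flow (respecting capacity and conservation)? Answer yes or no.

Yes

Every edge has 0 ≤ f(e) ≤ cap(e).
At each intermediate node, inflow equals outflow.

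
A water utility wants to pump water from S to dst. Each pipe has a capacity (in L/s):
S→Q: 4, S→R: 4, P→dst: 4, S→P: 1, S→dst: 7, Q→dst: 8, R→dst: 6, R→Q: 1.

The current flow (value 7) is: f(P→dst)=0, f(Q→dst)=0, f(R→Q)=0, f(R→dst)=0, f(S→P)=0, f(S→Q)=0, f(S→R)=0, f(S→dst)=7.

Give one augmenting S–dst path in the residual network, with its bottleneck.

Residual along S→R→dst: S→R: 4, R→dst: 6.
Bottleneck = min = 4.

S→R→dst, bottleneck 4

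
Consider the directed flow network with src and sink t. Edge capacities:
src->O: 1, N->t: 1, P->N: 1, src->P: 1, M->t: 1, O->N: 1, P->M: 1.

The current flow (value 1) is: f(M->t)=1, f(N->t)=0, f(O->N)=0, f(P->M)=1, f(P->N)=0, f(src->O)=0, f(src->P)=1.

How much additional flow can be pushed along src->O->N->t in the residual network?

1

Residual capacities along the path: src->O: 1, O->N: 1, N->t: 1.
Minimum is 1.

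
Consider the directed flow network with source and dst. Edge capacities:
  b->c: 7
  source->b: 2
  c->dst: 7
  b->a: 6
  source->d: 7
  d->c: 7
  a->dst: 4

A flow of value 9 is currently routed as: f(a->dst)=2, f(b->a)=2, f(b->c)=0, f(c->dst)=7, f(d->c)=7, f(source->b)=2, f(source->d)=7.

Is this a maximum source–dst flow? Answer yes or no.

Yes

Residual reachable from source: {source}; dst is not reachable.
Saturated cut: source->d, source->b with total capacity 9 = current flow value. Flow is maximum.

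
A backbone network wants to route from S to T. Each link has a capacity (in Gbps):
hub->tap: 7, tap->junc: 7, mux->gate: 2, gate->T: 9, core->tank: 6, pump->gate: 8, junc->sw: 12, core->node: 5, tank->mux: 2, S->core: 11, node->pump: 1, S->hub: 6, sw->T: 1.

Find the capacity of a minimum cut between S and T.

Max flow = 4 (via 3 augmenting paths).
In the residual at optimum, the set reachable from S is {S, core, hub, junc, node, sw, tank, tap}.
Cut edges: tank->mux (cap 2), node->pump (cap 1), sw->T (cap 1). Sum = 4.

4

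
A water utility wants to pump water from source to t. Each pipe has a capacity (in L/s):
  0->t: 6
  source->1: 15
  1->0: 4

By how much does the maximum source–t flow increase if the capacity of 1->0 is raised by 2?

2

Original max flow = 4.
After raising cap(1->0), augmenting paths through that edge carry 2 more units.
New max flow = 6. Increase = 2.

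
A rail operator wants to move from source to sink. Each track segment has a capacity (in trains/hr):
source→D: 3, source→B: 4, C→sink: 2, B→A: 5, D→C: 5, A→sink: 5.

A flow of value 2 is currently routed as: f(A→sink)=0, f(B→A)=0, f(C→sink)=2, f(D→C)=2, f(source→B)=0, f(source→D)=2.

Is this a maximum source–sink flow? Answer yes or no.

Residual path source→B→A→sink has bottleneck 4 > 0.
Pushing 4 along it raises the flow to 6, so the given flow is not maximum.

No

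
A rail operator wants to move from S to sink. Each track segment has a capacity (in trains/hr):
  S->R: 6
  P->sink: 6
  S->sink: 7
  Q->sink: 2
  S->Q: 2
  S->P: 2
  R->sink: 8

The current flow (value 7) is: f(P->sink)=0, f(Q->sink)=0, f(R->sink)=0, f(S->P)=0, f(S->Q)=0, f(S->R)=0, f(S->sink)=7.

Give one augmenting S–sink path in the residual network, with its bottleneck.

Residual along S->Q->sink: S->Q: 2, Q->sink: 2.
Bottleneck = min = 2.

S->Q->sink, bottleneck 2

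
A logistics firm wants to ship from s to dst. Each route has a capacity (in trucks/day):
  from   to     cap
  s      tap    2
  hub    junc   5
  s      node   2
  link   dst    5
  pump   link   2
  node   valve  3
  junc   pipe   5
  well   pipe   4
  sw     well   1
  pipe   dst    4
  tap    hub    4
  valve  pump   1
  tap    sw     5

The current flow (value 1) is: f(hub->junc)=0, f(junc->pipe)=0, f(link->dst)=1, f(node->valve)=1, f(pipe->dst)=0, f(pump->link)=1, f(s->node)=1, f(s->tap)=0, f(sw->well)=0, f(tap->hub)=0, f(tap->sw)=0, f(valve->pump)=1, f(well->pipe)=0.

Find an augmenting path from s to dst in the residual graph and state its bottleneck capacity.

s->tap->sw->well->pipe->dst, bottleneck 1

Residual along s->tap->sw->well->pipe->dst: s->tap: 2, tap->sw: 5, sw->well: 1, well->pipe: 4, pipe->dst: 4.
Bottleneck = min = 1.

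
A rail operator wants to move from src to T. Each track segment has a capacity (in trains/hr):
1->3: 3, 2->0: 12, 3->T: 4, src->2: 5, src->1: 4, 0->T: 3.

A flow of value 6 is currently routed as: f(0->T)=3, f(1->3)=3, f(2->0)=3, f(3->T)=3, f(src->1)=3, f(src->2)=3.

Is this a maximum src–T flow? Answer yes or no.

Yes

Residual reachable from src: {0, 1, 2, src}; T is not reachable.
Saturated cut: 1->3, 0->T with total capacity 6 = current flow value. Flow is maximum.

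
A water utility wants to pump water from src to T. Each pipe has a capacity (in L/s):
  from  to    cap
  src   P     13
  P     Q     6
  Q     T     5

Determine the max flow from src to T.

Augment src->P->Q->T: bottleneck 5. Total 5.
No augmenting path remains in the residual graph.

5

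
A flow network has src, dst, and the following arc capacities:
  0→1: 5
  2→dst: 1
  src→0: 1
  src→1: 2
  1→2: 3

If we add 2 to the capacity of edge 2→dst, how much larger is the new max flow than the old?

Original max flow = 1.
After raising cap(2→dst), augmenting paths through that edge carry 2 more units.
New max flow = 3. Increase = 2.

2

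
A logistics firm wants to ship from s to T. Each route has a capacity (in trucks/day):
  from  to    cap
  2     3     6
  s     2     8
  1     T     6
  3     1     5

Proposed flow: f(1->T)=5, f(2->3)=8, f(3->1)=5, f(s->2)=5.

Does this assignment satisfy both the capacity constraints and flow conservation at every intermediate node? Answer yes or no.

Capacity violated on 2->3: flow 8 > capacity 6.

No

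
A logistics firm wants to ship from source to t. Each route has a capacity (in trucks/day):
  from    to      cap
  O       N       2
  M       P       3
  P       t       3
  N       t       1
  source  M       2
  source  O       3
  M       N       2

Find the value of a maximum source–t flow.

Augment source->M->P->t: bottleneck 2. Total 2.
Augment source->O->N->t: bottleneck 1. Total 3.
No augmenting path remains in the residual graph.

3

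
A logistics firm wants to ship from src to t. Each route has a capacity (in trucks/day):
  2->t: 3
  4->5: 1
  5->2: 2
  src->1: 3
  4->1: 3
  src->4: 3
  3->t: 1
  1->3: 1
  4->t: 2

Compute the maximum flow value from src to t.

4

Augment src->4->t: bottleneck 2. Total 2.
Augment src->1->3->t: bottleneck 1. Total 3.
Augment src->4->5->2->t: bottleneck 1. Total 4.
No augmenting path remains in the residual graph.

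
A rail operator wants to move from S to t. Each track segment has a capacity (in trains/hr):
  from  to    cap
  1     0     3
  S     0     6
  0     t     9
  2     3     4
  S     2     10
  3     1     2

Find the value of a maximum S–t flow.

Augment S→0→t: bottleneck 6. Total 6.
Augment S→2→3→1→0→t: bottleneck 2. Total 8.
No augmenting path remains in the residual graph.

8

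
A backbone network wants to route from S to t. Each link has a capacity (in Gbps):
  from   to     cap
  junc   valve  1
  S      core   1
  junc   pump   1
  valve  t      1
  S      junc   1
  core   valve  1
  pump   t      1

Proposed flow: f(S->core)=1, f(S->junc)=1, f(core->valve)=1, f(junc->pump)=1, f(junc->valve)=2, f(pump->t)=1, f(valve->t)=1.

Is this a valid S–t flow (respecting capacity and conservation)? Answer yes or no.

Capacity violated on junc->valve: flow 2 > capacity 1.

No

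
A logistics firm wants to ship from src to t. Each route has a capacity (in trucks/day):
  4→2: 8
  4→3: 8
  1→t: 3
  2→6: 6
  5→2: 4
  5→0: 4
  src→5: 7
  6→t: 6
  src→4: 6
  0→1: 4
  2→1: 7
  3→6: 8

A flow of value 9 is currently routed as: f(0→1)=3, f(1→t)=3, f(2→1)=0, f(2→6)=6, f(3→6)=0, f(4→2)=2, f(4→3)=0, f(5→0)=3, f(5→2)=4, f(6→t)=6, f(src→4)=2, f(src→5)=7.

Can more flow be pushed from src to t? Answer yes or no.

No

Residual reachable from src: {0, 1, 2, 3, 4, 5, 6, src}; t is not reachable.
Saturated cut: 1→t, 6→t with total capacity 9 = current flow value. Flow is maximum.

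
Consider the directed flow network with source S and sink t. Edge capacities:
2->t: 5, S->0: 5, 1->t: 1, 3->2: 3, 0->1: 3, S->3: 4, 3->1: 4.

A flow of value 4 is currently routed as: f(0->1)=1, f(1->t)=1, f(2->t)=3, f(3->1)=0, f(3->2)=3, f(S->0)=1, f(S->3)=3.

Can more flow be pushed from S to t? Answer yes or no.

Residual reachable from S: {0, 1, 3, S}; t is not reachable.
Saturated cut: 3->2, 1->t with total capacity 4 = current flow value. Flow is maximum.

No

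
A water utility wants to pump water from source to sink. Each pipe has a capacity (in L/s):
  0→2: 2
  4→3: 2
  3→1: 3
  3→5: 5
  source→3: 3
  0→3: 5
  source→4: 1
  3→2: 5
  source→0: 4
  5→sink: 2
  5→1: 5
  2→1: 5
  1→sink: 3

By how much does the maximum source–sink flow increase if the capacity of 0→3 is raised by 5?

Original max flow = 5.
Edge 0→3 does not cross the min cut (source side {0, 1, 2, 3, 4, 5, source}), so extra capacity there cannot help.
New max flow = 5. Increase = 0.

0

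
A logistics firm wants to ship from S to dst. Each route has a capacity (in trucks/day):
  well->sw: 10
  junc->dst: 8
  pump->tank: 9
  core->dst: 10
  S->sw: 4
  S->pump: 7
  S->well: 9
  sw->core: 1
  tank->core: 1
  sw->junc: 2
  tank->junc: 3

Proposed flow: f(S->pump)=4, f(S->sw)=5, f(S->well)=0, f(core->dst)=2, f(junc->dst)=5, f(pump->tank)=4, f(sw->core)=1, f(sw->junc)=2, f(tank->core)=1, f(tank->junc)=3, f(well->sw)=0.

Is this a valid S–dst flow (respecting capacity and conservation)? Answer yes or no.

Capacity violated on S->sw: flow 5 > capacity 4.

No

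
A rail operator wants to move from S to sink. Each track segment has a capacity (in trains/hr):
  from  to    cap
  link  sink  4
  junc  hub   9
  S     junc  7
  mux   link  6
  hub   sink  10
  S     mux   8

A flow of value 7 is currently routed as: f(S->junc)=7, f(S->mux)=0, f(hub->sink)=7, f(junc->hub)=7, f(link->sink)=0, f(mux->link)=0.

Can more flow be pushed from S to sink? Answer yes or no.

Residual path S->mux->link->sink has bottleneck 4 > 0.
Pushing 4 along it raises the flow to 11, so the given flow is not maximum.

Yes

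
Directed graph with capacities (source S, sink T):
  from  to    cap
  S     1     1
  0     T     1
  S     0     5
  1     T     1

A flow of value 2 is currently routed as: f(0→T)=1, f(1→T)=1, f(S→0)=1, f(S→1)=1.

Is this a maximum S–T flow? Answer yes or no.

Yes

Residual reachable from S: {0, S}; T is not reachable.
Saturated cut: S→1, 0→T with total capacity 2 = current flow value. Flow is maximum.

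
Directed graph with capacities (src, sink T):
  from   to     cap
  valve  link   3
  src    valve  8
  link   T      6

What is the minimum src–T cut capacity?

Max flow = 3 (via 1 augmenting path).
In the residual at optimum, the set reachable from src is {src, valve}.
Cut edges: valve->link (cap 3). Sum = 3.

3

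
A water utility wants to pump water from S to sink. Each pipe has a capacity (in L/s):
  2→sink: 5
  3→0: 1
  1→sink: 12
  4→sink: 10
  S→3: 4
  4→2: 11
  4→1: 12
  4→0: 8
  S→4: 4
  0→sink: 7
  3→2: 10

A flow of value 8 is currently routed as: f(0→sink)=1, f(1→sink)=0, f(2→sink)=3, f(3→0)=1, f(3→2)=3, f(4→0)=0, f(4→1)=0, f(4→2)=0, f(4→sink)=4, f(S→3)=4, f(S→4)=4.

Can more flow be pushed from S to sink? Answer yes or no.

Residual reachable from S: {S}; sink is not reachable.
Saturated cut: S→3, S→4 with total capacity 8 = current flow value. Flow is maximum.

No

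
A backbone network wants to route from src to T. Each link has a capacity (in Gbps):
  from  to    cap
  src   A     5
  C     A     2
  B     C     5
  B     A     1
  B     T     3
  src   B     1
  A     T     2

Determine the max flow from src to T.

Augment src->B->T: bottleneck 1. Total 1.
Augment src->A->T: bottleneck 2. Total 3.
No augmenting path remains in the residual graph.

3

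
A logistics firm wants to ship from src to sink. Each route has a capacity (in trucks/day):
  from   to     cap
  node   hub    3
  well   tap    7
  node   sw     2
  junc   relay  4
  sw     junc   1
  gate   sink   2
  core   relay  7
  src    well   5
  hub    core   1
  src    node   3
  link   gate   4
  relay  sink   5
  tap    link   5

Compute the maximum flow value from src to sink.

Augment src->well->tap->link->gate->sink: bottleneck 2. Total 2.
Augment src->node->sw->junc->relay->sink: bottleneck 1. Total 3.
Augment src->node->hub->core->relay->sink: bottleneck 1. Total 4.
No augmenting path remains in the residual graph.

4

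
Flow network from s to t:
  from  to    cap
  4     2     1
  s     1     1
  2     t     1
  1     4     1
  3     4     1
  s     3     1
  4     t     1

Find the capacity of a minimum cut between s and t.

Max flow = 2 (via 2 augmenting paths).
In the residual at optimum, the set reachable from s is {s}.
Cut edges: s->1 (cap 1), s->3 (cap 1). Sum = 2.

2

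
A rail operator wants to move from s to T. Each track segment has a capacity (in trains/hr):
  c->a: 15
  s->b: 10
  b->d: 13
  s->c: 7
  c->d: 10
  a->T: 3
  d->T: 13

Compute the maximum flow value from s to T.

16

Augment s->b->d->T: bottleneck 10. Total 10.
Augment s->c->d->T: bottleneck 3. Total 13.
Augment s->c->a->T: bottleneck 3. Total 16.
No augmenting path remains in the residual graph.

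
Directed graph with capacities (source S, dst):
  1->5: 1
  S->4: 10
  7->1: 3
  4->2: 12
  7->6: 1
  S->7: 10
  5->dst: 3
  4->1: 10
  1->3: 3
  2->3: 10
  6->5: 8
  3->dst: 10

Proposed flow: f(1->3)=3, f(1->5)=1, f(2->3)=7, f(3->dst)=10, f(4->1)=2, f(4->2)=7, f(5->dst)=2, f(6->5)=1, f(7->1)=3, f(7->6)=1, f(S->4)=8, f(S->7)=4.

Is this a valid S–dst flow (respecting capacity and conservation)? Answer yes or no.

No

Conservation fails at 4: inflow 8 ≠ outflow 9.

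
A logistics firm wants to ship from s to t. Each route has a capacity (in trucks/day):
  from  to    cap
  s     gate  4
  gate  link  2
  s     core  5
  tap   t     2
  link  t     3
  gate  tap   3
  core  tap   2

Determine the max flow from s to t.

Augment s→core→tap→t: bottleneck 2. Total 2.
Augment s→gate→link→t: bottleneck 2. Total 4.
No augmenting path remains in the residual graph.

4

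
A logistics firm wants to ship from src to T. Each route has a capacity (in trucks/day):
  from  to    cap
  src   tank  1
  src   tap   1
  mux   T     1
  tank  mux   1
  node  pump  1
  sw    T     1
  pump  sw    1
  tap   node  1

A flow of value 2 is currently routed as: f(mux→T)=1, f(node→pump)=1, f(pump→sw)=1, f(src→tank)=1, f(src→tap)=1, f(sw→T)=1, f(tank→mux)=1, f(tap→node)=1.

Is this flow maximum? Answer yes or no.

Yes

Residual reachable from src: {src}; T is not reachable.
Saturated cut: src→tank, src→tap with total capacity 2 = current flow value. Flow is maximum.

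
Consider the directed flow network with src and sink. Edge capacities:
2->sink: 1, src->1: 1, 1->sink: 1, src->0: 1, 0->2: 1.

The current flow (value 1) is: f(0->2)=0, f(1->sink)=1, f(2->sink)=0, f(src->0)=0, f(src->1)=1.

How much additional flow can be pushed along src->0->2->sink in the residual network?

Residual capacities along the path: src->0: 1, 0->2: 1, 2->sink: 1.
Minimum is 1.

1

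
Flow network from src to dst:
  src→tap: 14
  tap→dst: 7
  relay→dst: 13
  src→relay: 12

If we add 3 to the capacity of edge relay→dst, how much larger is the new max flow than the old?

Original max flow = 19.
Edge relay→dst does not cross the min cut (source side {src, tap}), so extra capacity there cannot help.
New max flow = 19. Increase = 0.

0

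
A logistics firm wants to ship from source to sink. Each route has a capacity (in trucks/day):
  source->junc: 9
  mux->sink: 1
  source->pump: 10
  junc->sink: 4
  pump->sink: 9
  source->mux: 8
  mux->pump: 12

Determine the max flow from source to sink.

Augment source->mux->sink: bottleneck 1. Total 1.
Augment source->junc->sink: bottleneck 4. Total 5.
Augment source->pump->sink: bottleneck 9. Total 14.
No augmenting path remains in the residual graph.

14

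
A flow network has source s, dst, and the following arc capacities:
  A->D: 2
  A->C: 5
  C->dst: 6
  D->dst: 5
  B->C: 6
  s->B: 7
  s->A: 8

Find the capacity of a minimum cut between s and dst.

Max flow = 8 (via 2 augmenting paths).
In the residual at optimum, the set reachable from s is {A, B, C, s}.
Cut edges: A->D (cap 2), C->dst (cap 6). Sum = 8.

8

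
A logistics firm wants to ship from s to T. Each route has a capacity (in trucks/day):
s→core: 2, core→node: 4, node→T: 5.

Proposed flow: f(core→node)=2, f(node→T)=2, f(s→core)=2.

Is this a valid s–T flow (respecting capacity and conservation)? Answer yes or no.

Yes

Every edge has 0 ≤ f(e) ≤ cap(e).
At each intermediate node, inflow equals outflow.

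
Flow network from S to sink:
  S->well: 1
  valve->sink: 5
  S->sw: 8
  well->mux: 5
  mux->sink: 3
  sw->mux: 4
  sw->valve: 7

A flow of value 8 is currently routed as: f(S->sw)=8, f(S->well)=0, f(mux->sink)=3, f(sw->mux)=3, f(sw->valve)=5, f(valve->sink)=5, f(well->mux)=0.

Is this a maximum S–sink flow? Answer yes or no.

Yes

Residual reachable from S: {S, mux, sw, valve, well}; sink is not reachable.
Saturated cut: valve->sink, mux->sink with total capacity 8 = current flow value. Flow is maximum.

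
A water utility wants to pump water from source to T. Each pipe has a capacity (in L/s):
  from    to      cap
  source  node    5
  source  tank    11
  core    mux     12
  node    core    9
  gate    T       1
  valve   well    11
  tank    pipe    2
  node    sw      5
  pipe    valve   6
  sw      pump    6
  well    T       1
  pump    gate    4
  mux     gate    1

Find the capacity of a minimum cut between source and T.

Max flow = 2 (via 2 augmenting paths).
In the residual at optimum, the set reachable from source is {core, gate, mux, node, pipe, pump, source, sw, tank, valve, well}.
Cut edges: gate->T (cap 1), well->T (cap 1). Sum = 2.

2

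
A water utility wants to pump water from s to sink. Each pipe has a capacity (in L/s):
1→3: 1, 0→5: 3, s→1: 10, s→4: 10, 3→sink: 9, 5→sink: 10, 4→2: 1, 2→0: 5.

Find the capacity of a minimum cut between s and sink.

2

Max flow = 2 (via 2 augmenting paths).
In the residual at optimum, the set reachable from s is {1, 4, s}.
Cut edges: 1→3 (cap 1), 4→2 (cap 1). Sum = 2.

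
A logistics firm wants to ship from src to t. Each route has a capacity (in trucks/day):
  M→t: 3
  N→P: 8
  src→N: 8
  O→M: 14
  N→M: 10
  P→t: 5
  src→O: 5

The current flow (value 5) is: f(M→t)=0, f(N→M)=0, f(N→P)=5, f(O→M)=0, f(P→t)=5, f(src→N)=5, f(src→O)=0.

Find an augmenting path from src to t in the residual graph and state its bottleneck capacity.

Residual along src→N→M→t: src→N: 3, N→M: 10, M→t: 3.
Bottleneck = min = 3.

src→N→M→t, bottleneck 3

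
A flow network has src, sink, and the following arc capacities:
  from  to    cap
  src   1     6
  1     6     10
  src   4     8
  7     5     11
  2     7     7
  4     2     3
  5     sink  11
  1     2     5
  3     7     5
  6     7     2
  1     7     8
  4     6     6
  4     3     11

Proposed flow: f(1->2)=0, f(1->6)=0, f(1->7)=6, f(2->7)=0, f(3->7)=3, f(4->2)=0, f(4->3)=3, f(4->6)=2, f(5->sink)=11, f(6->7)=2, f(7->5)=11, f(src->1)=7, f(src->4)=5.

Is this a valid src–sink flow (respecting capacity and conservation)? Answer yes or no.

Capacity violated on src->1: flow 7 > capacity 6.

No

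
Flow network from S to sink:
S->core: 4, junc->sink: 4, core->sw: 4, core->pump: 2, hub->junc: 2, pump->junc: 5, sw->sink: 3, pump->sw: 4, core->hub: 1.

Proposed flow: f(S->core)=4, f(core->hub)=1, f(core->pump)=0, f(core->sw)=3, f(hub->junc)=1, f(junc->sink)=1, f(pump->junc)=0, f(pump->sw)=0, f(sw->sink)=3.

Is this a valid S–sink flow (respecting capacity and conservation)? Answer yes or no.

Every edge has 0 ≤ f(e) ≤ cap(e).
At each intermediate node, inflow equals outflow.

Yes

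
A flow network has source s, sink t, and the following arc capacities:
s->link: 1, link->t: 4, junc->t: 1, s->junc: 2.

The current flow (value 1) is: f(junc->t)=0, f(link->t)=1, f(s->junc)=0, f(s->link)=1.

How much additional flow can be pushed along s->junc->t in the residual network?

1

Residual capacities along the path: s->junc: 2, junc->t: 1.
Minimum is 1.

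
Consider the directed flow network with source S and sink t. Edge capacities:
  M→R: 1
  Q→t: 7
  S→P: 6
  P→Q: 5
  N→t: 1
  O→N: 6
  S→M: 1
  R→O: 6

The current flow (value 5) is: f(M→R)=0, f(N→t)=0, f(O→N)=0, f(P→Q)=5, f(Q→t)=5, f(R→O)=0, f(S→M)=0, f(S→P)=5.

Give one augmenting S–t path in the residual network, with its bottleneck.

S→M→R→O→N→t, bottleneck 1

Residual along S→M→R→O→N→t: S→M: 1, M→R: 1, R→O: 6, O→N: 6, N→t: 1.
Bottleneck = min = 1.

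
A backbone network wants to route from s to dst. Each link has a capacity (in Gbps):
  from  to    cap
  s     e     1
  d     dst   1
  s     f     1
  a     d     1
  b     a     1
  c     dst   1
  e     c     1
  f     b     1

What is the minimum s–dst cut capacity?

2

Max flow = 2 (via 2 augmenting paths).
In the residual at optimum, the set reachable from s is {s}.
Cut edges: s->e (cap 1), s->f (cap 1). Sum = 2.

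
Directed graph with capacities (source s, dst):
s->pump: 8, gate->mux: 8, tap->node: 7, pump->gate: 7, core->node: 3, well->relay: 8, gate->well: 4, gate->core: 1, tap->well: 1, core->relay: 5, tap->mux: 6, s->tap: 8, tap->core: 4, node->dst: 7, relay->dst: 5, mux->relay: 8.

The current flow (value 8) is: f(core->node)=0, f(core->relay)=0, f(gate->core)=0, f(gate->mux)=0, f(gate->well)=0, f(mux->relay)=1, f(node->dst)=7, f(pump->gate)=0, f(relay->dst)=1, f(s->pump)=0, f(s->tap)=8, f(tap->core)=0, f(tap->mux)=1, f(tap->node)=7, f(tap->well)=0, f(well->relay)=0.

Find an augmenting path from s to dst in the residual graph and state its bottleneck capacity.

s->pump->gate->mux->relay->dst, bottleneck 4

Residual along s->pump->gate->mux->relay->dst: s->pump: 8, pump->gate: 7, gate->mux: 8, mux->relay: 7, relay->dst: 4.
Bottleneck = min = 4.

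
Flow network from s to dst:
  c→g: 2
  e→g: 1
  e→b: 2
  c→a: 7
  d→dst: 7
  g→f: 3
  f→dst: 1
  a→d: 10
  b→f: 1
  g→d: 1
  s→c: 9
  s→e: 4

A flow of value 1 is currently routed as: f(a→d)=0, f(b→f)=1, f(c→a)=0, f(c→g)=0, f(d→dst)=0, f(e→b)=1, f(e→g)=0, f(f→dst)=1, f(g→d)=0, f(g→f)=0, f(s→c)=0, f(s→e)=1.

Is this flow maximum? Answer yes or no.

Residual path s→e→g→d→dst has bottleneck 1 > 0.
Pushing 1 along it raises the flow to 2, so the given flow is not maximum.

No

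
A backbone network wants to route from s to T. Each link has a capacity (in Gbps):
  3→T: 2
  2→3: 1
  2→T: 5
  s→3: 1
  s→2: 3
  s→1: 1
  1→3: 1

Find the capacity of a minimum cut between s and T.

Max flow = 5 (via 3 augmenting paths).
In the residual at optimum, the set reachable from s is {s}.
Cut edges: s→1 (cap 1), s→2 (cap 3), s→3 (cap 1). Sum = 5.

5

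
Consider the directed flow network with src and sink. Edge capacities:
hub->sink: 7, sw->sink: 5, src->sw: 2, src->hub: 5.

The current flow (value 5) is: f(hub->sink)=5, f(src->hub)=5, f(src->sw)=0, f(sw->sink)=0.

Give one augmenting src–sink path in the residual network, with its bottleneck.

src->sw->sink, bottleneck 2

Residual along src->sw->sink: src->sw: 2, sw->sink: 5.
Bottleneck = min = 2.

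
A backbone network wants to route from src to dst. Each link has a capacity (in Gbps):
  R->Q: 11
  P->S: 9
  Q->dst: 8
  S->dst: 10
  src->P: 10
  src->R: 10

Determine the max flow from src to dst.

Augment src->P->S->dst: bottleneck 9. Total 9.
Augment src->R->Q->dst: bottleneck 8. Total 17.
No augmenting path remains in the residual graph.

17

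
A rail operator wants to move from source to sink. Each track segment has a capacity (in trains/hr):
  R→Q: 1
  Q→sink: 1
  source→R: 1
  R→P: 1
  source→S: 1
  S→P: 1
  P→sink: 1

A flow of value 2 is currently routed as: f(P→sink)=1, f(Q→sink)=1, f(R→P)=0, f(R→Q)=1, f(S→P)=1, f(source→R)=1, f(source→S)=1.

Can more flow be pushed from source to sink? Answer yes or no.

Residual reachable from source: {source}; sink is not reachable.
Saturated cut: source→R, source→S with total capacity 2 = current flow value. Flow is maximum.

No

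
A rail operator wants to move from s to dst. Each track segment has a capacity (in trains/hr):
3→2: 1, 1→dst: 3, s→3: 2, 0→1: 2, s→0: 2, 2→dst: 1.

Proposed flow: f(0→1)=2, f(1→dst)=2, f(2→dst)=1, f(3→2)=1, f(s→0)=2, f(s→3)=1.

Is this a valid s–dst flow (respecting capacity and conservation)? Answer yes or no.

Every edge has 0 ≤ f(e) ≤ cap(e).
At each intermediate node, inflow equals outflow.

Yes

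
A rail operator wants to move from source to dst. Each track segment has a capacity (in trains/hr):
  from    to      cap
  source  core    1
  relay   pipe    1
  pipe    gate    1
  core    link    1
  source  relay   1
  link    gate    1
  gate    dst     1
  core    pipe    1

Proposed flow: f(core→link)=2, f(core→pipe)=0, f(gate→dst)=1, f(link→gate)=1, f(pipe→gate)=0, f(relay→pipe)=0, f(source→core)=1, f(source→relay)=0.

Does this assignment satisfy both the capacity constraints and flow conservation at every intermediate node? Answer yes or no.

No

Capacity violated on core→link: flow 2 > capacity 1.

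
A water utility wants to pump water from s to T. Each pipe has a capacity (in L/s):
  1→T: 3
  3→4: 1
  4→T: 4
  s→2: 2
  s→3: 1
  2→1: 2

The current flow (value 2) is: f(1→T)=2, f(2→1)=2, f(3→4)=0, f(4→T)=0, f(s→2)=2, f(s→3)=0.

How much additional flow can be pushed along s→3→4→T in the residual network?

1

Residual capacities along the path: s→3: 1, 3→4: 1, 4→T: 4.
Minimum is 1.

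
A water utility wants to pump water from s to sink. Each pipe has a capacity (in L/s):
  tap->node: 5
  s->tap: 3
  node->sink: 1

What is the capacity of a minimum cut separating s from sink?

1

Max flow = 1 (via 1 augmenting path).
In the residual at optimum, the set reachable from s is {node, s, tap}.
Cut edges: node->sink (cap 1). Sum = 1.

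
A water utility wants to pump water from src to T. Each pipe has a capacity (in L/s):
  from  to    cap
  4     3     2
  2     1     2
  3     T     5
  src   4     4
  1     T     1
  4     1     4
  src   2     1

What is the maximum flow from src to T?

Augment src->2->1->T: bottleneck 1. Total 1.
Augment src->4->3->T: bottleneck 2. Total 3.
No augmenting path remains in the residual graph.

3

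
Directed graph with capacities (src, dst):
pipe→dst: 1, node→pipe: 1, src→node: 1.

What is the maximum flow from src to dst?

1

Augment src→node→pipe→dst: bottleneck 1. Total 1.
No augmenting path remains in the residual graph.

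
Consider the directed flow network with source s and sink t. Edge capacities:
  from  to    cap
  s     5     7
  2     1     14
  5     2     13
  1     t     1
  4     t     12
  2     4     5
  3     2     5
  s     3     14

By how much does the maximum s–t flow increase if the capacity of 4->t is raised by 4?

Original max flow = 6.
Edge 4->t does not cross the min cut (source side {1, 2, 3, 5, s}), so extra capacity there cannot help.
New max flow = 6. Increase = 0.

0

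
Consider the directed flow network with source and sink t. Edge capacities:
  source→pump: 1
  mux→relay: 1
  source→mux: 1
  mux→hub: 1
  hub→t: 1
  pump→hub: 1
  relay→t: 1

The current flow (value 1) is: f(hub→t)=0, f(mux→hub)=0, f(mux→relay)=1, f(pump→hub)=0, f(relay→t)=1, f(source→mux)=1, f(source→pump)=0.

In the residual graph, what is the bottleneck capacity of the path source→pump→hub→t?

Residual capacities along the path: source→pump: 1, pump→hub: 1, hub→t: 1.
Minimum is 1.

1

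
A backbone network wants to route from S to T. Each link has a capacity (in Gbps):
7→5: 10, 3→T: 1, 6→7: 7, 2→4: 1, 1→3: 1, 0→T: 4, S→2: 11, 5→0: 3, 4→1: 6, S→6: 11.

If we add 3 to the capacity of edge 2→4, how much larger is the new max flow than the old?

0

Original max flow = 4.
Even with extra capacity on 2→4, another cut of capacity 4 remains binding.
New max flow = 4. Increase = 0.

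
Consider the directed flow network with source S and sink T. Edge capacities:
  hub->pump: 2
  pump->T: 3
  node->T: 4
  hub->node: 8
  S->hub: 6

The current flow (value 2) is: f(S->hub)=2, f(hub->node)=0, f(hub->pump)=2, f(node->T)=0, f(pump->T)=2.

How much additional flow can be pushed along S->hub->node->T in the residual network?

Residual capacities along the path: S->hub: 4, hub->node: 8, node->T: 4.
Minimum is 4.

4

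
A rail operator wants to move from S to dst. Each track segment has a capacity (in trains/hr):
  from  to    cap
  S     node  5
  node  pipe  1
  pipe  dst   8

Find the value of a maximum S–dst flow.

1

Augment S→node→pipe→dst: bottleneck 1. Total 1.
No augmenting path remains in the residual graph.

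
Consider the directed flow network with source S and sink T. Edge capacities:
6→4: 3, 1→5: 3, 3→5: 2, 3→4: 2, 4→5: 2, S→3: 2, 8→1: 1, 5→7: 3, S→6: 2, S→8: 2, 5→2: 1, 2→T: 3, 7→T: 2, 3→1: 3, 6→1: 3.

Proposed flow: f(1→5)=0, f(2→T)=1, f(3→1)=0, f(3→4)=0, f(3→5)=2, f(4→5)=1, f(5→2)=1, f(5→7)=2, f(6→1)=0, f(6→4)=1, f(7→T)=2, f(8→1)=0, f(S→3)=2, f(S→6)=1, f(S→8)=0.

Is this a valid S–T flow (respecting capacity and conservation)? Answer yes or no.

Every edge has 0 ≤ f(e) ≤ cap(e).
At each intermediate node, inflow equals outflow.

Yes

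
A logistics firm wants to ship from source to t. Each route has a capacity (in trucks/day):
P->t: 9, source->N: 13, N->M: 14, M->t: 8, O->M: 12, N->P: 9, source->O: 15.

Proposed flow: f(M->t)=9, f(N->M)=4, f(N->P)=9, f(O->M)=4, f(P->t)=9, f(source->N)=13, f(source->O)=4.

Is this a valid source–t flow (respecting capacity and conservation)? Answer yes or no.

Capacity violated on M->t: flow 9 > capacity 8.

No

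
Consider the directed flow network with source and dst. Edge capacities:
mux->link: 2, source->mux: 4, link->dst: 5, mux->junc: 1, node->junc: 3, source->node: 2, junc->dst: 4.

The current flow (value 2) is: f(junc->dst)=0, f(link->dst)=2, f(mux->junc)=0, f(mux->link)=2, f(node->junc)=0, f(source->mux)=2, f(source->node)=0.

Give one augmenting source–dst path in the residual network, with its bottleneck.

Residual along source->mux->junc->dst: source->mux: 2, mux->junc: 1, junc->dst: 4.
Bottleneck = min = 1.

source->mux->junc->dst, bottleneck 1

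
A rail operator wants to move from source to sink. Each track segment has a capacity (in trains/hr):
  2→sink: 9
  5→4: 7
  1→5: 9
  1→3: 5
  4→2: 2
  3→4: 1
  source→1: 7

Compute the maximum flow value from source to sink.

2

Augment source→1→3→4→2→sink: bottleneck 1. Total 1.
Augment source→1→5→4→2→sink: bottleneck 1. Total 2.
No augmenting path remains in the residual graph.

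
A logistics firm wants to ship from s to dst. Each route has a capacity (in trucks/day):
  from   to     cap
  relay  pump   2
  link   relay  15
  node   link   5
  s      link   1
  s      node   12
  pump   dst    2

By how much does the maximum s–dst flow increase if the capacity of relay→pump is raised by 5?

Original max flow = 2.
Even with extra capacity on relay→pump, another cut of capacity 2 remains binding.
New max flow = 2. Increase = 0.

0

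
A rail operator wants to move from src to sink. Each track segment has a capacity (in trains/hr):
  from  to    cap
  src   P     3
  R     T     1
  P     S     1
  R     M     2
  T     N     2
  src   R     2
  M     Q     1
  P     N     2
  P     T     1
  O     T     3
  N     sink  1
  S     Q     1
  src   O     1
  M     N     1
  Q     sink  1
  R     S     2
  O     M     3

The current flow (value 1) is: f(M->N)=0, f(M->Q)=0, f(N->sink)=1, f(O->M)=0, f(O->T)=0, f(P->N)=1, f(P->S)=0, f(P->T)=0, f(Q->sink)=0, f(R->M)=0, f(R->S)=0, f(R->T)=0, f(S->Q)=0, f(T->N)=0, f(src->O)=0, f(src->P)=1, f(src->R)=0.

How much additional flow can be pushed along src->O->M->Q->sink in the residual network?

1

Residual capacities along the path: src->O: 1, O->M: 3, M->Q: 1, Q->sink: 1.
Minimum is 1.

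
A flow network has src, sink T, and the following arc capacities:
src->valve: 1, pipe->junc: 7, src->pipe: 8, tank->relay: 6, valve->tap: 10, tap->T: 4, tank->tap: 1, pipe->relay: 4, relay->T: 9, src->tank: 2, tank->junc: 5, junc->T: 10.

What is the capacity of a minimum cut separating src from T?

Max flow = 11 (via 4 augmenting paths).
In the residual at optimum, the set reachable from src is {src}.
Cut edges: src->tank (cap 2), src->valve (cap 1), src->pipe (cap 8). Sum = 11.

11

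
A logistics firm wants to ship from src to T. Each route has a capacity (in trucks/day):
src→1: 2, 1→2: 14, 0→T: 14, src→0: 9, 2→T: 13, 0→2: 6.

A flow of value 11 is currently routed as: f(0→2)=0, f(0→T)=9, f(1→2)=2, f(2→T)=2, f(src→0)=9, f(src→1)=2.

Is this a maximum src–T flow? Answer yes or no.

Yes

Residual reachable from src: {src}; T is not reachable.
Saturated cut: src→1, src→0 with total capacity 11 = current flow value. Flow is maximum.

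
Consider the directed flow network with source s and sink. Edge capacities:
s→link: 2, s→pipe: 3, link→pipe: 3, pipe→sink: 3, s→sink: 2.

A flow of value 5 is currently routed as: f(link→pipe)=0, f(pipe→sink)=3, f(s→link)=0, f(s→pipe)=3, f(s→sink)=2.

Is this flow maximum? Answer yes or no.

Yes

Residual reachable from s: {link, pipe, s}; sink is not reachable.
Saturated cut: s→sink, pipe→sink with total capacity 5 = current flow value. Flow is maximum.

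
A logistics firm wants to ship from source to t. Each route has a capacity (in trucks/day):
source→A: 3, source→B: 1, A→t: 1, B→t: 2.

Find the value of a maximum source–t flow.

2

Augment source→A→t: bottleneck 1. Total 1.
Augment source→B→t: bottleneck 1. Total 2.
No augmenting path remains in the residual graph.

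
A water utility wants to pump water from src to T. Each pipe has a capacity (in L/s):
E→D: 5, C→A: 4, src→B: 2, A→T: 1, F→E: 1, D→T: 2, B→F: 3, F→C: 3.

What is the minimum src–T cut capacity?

Max flow = 2 (via 2 augmenting paths).
In the residual at optimum, the set reachable from src is {src}.
Cut edges: src→B (cap 2). Sum = 2.

2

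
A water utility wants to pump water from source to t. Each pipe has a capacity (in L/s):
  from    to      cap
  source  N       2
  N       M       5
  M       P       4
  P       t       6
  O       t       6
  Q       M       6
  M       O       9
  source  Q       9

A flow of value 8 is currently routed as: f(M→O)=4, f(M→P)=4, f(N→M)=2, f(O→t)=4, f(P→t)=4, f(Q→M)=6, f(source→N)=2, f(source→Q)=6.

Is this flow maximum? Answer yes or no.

Yes

Residual reachable from source: {Q, source}; t is not reachable.
Saturated cut: source→N, Q→M with total capacity 8 = current flow value. Flow is maximum.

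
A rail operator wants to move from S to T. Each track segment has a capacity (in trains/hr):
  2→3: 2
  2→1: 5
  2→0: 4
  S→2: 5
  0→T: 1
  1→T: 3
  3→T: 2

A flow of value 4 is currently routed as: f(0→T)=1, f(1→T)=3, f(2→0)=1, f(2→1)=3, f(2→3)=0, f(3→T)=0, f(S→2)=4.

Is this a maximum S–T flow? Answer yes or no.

Residual path S→2→3→T has bottleneck 1 > 0.
Pushing 1 along it raises the flow to 5, so the given flow is not maximum.

No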